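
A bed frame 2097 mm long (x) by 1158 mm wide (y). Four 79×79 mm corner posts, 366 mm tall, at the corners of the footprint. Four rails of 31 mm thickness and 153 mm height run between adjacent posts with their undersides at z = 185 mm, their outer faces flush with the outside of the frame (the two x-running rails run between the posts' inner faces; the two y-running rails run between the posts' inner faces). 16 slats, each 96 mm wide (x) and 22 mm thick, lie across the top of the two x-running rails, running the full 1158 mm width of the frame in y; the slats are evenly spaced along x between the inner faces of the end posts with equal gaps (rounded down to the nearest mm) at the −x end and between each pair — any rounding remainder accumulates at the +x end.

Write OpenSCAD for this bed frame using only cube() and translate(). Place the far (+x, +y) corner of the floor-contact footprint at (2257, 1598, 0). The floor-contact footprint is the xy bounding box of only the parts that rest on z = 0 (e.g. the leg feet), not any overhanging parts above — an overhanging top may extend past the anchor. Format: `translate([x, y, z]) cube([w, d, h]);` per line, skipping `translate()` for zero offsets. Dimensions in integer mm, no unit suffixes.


translate([160, 440, 0]) cube([79, 79, 366]);
translate([160, 1519, 0]) cube([79, 79, 366]);
translate([2178, 440, 0]) cube([79, 79, 366]);
translate([2178, 1519, 0]) cube([79, 79, 366]);
translate([239, 440, 185]) cube([1939, 31, 153]);
translate([239, 1567, 185]) cube([1939, 31, 153]);
translate([160, 519, 185]) cube([31, 1000, 153]);
translate([2226, 519, 185]) cube([31, 1000, 153]);
translate([262, 440, 338]) cube([96, 1158, 22]);
translate([381, 440, 338]) cube([96, 1158, 22]);
translate([500, 440, 338]) cube([96, 1158, 22]);
translate([619, 440, 338]) cube([96, 1158, 22]);
translate([738, 440, 338]) cube([96, 1158, 22]);
translate([857, 440, 338]) cube([96, 1158, 22]);
translate([976, 440, 338]) cube([96, 1158, 22]);
translate([1095, 440, 338]) cube([96, 1158, 22]);
translate([1214, 440, 338]) cube([96, 1158, 22]);
translate([1333, 440, 338]) cube([96, 1158, 22]);
translate([1452, 440, 338]) cube([96, 1158, 22]);
translate([1571, 440, 338]) cube([96, 1158, 22]);
translate([1690, 440, 338]) cube([96, 1158, 22]);
translate([1809, 440, 338]) cube([96, 1158, 22]);
translate([1928, 440, 338]) cube([96, 1158, 22]);
translate([2047, 440, 338]) cube([96, 1158, 22]);


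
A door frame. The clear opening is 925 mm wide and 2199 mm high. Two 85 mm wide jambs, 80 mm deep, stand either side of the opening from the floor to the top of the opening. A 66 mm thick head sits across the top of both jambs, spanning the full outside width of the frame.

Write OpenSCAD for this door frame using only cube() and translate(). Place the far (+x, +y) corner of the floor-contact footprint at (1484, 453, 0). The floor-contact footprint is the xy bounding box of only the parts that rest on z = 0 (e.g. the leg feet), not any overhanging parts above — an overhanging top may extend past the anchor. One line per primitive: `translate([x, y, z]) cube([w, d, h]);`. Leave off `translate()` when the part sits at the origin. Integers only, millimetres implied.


translate([389, 373, 0]) cube([85, 80, 2199]);
translate([1399, 373, 0]) cube([85, 80, 2199]);
translate([389, 373, 2199]) cube([1095, 80, 66]);


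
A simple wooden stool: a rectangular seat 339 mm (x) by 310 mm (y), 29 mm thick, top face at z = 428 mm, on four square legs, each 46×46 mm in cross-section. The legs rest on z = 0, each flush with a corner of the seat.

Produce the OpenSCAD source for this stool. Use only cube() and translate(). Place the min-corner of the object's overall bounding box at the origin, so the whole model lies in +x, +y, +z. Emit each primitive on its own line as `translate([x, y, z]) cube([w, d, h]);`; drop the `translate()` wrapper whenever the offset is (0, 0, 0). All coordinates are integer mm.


// leg_h = 428 - 29 = 399
translate([0, 0, 399]) cube([339, 310, 29]);
cube([46, 46, 399]);
translate([293, 0, 0]) cube([46, 46, 399]);
translate([0, 264, 0]) cube([46, 46, 399]);
translate([293, 264, 0]) cube([46, 46, 399]);


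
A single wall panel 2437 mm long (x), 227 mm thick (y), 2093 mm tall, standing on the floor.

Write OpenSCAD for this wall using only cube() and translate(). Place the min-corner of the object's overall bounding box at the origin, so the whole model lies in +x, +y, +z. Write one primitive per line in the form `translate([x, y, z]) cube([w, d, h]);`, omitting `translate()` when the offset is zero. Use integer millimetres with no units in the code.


cube([2437, 227, 2093]);


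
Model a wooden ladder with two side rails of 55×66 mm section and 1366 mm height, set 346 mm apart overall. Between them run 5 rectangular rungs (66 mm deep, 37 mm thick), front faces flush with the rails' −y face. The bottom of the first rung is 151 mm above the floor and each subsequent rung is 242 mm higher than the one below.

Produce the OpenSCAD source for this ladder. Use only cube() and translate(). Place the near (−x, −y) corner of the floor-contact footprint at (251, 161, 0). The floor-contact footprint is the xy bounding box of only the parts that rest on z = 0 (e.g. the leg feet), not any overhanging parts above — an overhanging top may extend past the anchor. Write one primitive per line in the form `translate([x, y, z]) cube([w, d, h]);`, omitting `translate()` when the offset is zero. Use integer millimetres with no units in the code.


translate([251, 161, 0]) cube([55, 66, 1366]);
translate([542, 161, 0]) cube([55, 66, 1366]);
translate([306, 161, 151]) cube([236, 66, 37]);
translate([306, 161, 393]) cube([236, 66, 37]);
translate([306, 161, 635]) cube([236, 66, 37]);
translate([306, 161, 877]) cube([236, 66, 37]);
translate([306, 161, 1119]) cube([236, 66, 37]);


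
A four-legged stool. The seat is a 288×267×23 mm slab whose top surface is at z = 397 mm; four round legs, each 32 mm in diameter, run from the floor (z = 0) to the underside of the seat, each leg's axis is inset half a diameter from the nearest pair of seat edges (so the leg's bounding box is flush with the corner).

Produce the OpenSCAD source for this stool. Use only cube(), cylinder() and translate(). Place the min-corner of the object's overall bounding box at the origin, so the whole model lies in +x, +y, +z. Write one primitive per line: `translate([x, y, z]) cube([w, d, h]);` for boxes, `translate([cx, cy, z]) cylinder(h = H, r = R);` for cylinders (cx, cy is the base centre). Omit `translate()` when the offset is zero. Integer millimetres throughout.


// leg_h = 397 - 23 = 374
translate([0, 0, 374]) cube([288, 267, 23]);
translate([16, 16, 0]) cylinder(h = 374, r = 16);
translate([272, 16, 0]) cylinder(h = 374, r = 16);
translate([16, 251, 0]) cylinder(h = 374, r = 16);
translate([272, 251, 0]) cylinder(h = 374, r = 16);


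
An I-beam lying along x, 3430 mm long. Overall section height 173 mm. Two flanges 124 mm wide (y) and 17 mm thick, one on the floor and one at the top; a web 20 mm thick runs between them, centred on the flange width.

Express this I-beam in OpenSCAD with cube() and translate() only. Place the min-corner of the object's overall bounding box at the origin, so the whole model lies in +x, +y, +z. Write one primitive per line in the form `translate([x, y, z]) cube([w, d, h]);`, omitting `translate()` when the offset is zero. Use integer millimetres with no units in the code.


cube([3430, 124, 17]);
translate([0, 52, 17]) cube([3430, 20, 139]);
translate([0, 0, 156]) cube([3430, 124, 17]);


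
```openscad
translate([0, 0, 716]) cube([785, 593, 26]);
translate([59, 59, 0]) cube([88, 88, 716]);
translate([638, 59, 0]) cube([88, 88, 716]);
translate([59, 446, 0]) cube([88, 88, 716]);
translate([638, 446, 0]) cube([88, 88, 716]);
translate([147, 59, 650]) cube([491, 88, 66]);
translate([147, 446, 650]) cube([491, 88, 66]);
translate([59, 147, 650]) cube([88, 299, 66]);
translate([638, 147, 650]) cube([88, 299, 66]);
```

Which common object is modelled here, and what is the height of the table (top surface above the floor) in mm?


A table. The table height is 742 mm.

A 785×593×26 slab sits at z = 716 on four 88 mm square posts — a table. The top surface is at 716 + 26 = 742 mm.


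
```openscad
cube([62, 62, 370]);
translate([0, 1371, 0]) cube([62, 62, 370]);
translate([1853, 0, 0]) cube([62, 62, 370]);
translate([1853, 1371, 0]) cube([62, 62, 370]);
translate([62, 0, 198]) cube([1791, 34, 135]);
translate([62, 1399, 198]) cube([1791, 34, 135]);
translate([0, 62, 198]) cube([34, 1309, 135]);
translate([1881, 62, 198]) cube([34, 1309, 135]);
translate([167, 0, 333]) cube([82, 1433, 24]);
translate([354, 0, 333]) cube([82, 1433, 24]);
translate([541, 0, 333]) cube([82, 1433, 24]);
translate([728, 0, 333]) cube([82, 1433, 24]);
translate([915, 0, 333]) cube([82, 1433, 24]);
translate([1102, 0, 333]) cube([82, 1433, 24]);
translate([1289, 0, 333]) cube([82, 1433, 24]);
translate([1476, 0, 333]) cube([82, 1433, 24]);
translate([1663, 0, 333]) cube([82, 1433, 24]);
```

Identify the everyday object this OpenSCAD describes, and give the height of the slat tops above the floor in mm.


A bed frame. The slat-top height is 357 mm.

Four posts, four rails, and a row of slats — a bed frame. Slats sit on the rails at z = 198 + 135 = 333; with slat thickness 24, the top is 357 mm.


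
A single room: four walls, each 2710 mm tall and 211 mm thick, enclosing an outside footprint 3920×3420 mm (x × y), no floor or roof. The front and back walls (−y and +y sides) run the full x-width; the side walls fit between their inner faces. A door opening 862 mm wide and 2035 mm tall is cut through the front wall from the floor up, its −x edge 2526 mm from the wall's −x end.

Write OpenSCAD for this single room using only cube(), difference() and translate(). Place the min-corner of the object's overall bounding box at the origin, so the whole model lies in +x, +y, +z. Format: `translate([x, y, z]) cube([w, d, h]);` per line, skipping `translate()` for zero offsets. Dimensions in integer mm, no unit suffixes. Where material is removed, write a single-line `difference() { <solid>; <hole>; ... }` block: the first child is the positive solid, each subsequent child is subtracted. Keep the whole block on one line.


difference() { cube([3920, 211, 2710]); translate([2526, 0, 0]) cube([862, 211, 2035]); }
translate([0, 3209, 0]) cube([3920, 211, 2710]);
translate([0, 211, 0]) cube([211, 2998, 2710]);
translate([3709, 211, 0]) cube([211, 2998, 2710]);


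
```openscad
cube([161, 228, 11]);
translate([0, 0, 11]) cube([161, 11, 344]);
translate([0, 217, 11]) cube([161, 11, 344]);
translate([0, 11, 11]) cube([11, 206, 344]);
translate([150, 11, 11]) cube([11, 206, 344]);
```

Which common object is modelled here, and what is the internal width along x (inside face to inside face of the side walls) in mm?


An open box. The internal width is 139 mm.

A 161×228 base slab with four walls standing on it — an open box. The base is 161 mm wide and the walls are 11 mm thick, so the internal width is 161 − 2 × 11 = 139 mm.


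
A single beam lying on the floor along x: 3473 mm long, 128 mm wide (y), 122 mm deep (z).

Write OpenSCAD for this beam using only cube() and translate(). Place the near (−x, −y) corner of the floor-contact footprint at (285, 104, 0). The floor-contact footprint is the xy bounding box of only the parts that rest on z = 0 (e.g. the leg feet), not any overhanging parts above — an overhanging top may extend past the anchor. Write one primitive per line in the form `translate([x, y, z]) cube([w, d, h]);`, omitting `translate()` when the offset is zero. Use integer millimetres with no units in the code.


translate([285, 104, 0]) cube([3473, 128, 122]);


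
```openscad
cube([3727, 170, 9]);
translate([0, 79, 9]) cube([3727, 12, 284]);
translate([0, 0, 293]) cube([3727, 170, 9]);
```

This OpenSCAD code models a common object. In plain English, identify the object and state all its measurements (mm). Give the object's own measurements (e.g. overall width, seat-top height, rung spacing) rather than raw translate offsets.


An I-beam lying along x, 3727 mm long. Overall section height 302 mm. Two flanges 170 mm wide (y) and 9 mm thick, one on the floor and one at the top; a web 12 mm thick runs between them, centred on the flange width.


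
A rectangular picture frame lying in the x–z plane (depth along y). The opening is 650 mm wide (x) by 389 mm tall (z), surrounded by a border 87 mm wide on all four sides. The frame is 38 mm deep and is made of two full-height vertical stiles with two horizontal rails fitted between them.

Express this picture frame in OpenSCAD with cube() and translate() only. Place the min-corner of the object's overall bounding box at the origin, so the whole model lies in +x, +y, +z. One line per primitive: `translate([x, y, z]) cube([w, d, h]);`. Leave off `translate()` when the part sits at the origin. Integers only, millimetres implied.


cube([87, 38, 563]);
translate([737, 0, 0]) cube([87, 38, 563]);
translate([87, 0, 0]) cube([650, 38, 87]);
translate([87, 0, 476]) cube([650, 38, 87]);


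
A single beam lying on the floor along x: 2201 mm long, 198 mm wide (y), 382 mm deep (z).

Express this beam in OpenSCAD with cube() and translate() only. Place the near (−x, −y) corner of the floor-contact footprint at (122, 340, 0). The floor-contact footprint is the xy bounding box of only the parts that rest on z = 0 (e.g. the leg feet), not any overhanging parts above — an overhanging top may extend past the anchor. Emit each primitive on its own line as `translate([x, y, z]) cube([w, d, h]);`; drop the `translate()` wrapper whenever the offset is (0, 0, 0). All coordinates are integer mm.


translate([122, 340, 0]) cube([2201, 198, 382]);


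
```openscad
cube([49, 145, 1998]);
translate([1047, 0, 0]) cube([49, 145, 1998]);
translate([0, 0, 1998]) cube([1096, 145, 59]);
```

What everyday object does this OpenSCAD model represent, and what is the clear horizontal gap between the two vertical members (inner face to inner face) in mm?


A door frame. The clear opening width is 998 mm.

Two 1998 mm tall posts with a header on top — a door frame. The left jamb is 49 mm wide at x = 0; the right jamb starts at x = 1047. The clear opening is 1047 − 49 = 998 mm.


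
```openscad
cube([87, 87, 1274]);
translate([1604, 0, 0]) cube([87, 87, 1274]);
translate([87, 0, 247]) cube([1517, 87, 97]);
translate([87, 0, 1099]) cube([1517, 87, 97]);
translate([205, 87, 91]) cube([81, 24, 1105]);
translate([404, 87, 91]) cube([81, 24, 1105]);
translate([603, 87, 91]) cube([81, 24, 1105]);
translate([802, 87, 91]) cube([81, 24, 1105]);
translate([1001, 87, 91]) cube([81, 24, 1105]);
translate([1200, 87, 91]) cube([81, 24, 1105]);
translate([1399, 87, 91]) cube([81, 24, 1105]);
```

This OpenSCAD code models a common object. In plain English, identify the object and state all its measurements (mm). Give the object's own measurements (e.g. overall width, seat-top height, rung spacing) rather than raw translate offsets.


A fence section. Two 87×87 mm posts, 1274 mm tall, stand on the floor with a clear span of 1517 mm between their inner faces. Two horizontal rails of 87×97 mm section span the gap between the posts with their undersides at z = 247 mm and z = 1099 mm, flush with the posts' −y face. 7 pickets, each 81 mm wide, 24 mm thick and 1105 mm tall, are fixed to the +y face of the rails with their bottoms at z = 91 mm, spaced across the span with a 118 mm gap after the −x post and between neighbouring pickets, with 124 mm left before the +x post.


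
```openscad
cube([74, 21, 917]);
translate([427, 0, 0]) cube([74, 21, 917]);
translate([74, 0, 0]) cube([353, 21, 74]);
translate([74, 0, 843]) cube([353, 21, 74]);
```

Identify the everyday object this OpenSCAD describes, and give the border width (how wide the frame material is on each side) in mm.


A picture frame. The border width is 74 mm.

Four thin pieces enclosing a rectangular opening — a picture frame. The two full-height stiles are 917 mm tall; the top rail sits at z = 843 and is 74 mm tall, so the border above the opening is 917 − 843 = 74 mm, matching the stile x-width.


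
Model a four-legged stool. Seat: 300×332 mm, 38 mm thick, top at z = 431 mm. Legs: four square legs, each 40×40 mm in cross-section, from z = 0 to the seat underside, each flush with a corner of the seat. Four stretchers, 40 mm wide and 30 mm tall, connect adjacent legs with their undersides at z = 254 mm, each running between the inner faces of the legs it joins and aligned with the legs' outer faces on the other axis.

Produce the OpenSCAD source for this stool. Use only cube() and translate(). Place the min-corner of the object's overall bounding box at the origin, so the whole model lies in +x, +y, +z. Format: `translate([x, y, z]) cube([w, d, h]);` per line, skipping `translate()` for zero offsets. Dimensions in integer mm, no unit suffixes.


translate([0, 0, 393]) cube([300, 332, 38]);
cube([40, 40, 393]);
translate([260, 0, 0]) cube([40, 40, 393]);
translate([0, 292, 0]) cube([40, 40, 393]);
translate([260, 292, 0]) cube([40, 40, 393]);
translate([40, 0, 254]) cube([220, 40, 30]);
translate([40, 292, 254]) cube([220, 40, 30]);
translate([0, 40, 254]) cube([40, 252, 30]);
translate([260, 40, 254]) cube([40, 252, 30]);


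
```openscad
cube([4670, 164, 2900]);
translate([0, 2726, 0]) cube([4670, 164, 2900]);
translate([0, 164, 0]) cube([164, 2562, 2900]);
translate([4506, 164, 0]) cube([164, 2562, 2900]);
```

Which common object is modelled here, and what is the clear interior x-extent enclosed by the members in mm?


A house (or room) frame. The interior width is 4342 mm.

Four 2900 mm walls enclosing a rectangle with no floor or roof — a room or house frame. Outside width is 4670 mm and wall thickness is 164 mm, so the interior width is 4670 − 2 × 164 = 4342 mm.


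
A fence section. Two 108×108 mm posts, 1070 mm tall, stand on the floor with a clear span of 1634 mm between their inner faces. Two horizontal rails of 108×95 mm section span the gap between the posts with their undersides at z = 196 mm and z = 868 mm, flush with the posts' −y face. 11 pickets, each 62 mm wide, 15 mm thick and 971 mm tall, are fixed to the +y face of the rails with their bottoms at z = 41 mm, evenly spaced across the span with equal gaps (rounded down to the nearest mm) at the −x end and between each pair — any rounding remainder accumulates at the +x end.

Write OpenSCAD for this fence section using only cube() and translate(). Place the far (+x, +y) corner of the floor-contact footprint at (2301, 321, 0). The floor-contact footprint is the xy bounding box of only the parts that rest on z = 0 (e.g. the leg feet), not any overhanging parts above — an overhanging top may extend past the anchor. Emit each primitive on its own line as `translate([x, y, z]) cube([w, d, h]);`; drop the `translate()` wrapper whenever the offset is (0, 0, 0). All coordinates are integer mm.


translate([451, 213, 0]) cube([108, 108, 1070]);
translate([2193, 213, 0]) cube([108, 108, 1070]);
translate([559, 213, 196]) cube([1634, 108, 95]);
translate([559, 213, 868]) cube([1634, 108, 95]);
translate([638, 321, 41]) cube([62, 15, 971]);
translate([779, 321, 41]) cube([62, 15, 971]);
translate([920, 321, 41]) cube([62, 15, 971]);
translate([1061, 321, 41]) cube([62, 15, 971]);
translate([1202, 321, 41]) cube([62, 15, 971]);
translate([1343, 321, 41]) cube([62, 15, 971]);
translate([1484, 321, 41]) cube([62, 15, 971]);
translate([1625, 321, 41]) cube([62, 15, 971]);
translate([1766, 321, 41]) cube([62, 15, 971]);
translate([1907, 321, 41]) cube([62, 15, 971]);
translate([2048, 321, 41]) cube([62, 15, 971]);


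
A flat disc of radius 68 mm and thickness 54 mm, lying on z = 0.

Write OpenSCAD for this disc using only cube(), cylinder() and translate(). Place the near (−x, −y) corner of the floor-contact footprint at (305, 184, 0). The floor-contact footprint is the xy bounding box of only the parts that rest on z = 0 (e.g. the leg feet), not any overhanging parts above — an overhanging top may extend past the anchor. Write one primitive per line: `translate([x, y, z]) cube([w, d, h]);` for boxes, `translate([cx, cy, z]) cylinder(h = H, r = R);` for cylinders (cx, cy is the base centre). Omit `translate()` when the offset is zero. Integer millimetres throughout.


translate([373, 252, 0]) cylinder(h = 54, r = 68);


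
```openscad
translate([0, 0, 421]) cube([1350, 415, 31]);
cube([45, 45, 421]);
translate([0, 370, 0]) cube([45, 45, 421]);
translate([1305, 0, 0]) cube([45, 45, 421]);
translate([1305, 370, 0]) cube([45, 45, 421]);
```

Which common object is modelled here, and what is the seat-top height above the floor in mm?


A bench. The seat-top height is 452 mm.

A long slab on four corner posts — a bench. The slab sits at z = 421 with thickness 31, so the top is 421 + 31 = 452 mm.


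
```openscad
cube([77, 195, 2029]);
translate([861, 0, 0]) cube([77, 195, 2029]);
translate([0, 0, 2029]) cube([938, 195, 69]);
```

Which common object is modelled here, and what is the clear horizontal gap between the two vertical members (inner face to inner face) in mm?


A door frame. The clear opening width is 784 mm.

Two 2029 mm tall posts with a header on top — a door frame. The left jamb is 77 mm wide at x = 0; the right jamb starts at x = 861. The clear opening is 861 − 77 = 784 mm.


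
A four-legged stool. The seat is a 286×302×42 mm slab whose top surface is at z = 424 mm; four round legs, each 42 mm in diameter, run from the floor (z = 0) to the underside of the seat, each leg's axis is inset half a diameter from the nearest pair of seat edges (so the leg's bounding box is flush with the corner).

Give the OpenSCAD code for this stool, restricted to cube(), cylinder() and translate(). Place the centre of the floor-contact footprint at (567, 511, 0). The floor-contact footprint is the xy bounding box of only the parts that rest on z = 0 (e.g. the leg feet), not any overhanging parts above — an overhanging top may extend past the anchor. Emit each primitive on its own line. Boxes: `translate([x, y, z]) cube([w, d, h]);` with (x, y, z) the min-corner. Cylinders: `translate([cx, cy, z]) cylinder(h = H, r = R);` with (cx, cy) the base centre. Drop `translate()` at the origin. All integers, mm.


// leg_h = 424 - 42 = 382
translate([424, 360, 382]) cube([286, 302, 42]);
translate([445, 381, 0]) cylinder(h = 382, r = 21);
translate([689, 381, 0]) cylinder(h = 382, r = 21);
translate([445, 641, 0]) cylinder(h = 382, r = 21);
translate([689, 641, 0]) cylinder(h = 382, r = 21);


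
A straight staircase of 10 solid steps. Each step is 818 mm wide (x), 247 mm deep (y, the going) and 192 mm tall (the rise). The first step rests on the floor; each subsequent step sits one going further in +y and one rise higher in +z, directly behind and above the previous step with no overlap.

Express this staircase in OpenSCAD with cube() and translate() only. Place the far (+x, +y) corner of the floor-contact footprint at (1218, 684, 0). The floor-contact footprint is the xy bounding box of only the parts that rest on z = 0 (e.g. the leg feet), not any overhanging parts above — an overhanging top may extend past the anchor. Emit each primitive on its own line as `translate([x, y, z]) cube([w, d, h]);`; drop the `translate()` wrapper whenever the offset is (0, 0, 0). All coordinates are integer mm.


translate([400, 437, 0]) cube([818, 247, 192]);
translate([400, 684, 192]) cube([818, 247, 192]);
translate([400, 931, 384]) cube([818, 247, 192]);
translate([400, 1178, 576]) cube([818, 247, 192]);
translate([400, 1425, 768]) cube([818, 247, 192]);
translate([400, 1672, 960]) cube([818, 247, 192]);
translate([400, 1919, 1152]) cube([818, 247, 192]);
translate([400, 2166, 1344]) cube([818, 247, 192]);
translate([400, 2413, 1536]) cube([818, 247, 192]);
translate([400, 2660, 1728]) cube([818, 247, 192]);


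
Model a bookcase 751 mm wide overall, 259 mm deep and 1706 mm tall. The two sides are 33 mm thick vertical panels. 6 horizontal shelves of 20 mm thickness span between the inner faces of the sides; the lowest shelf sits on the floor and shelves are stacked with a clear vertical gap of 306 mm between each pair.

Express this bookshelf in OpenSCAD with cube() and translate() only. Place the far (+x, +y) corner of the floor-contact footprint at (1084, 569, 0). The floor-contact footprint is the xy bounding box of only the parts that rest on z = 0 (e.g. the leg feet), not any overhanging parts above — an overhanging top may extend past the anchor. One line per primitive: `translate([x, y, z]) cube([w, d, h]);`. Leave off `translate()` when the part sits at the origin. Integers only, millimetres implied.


translate([333, 310, 0]) cube([33, 259, 1706]);
translate([1051, 310, 0]) cube([33, 259, 1706]);
translate([366, 310, 0]) cube([685, 259, 20]);
translate([366, 310, 326]) cube([685, 259, 20]);
translate([366, 310, 652]) cube([685, 259, 20]);
translate([366, 310, 978]) cube([685, 259, 20]);
translate([366, 310, 1304]) cube([685, 259, 20]);
translate([366, 310, 1630]) cube([685, 259, 20]);


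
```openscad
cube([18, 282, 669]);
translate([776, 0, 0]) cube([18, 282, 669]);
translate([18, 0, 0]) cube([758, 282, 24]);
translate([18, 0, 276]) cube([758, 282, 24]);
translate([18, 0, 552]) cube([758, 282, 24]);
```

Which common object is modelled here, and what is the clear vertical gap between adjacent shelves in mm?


A bookshelf. The clear shelf gap is 252 mm.

Two tall side panels with 3 horizontal boards between them — a bookshelf. The first two shelf undersides are at z = 0 and z = 276; with shelf thickness 24, the clear gap is 276 − 0 − 24 = 252 mm.


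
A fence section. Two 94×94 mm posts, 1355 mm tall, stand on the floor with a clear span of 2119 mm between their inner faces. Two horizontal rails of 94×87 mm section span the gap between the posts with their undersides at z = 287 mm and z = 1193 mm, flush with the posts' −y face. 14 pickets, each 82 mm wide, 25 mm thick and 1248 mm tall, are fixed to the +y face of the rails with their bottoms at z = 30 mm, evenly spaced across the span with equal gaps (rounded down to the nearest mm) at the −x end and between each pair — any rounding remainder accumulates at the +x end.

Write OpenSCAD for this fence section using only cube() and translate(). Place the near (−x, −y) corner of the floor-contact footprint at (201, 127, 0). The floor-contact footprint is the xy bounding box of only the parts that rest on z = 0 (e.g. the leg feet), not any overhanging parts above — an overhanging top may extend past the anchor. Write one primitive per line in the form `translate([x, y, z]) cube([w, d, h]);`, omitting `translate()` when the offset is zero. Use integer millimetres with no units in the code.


translate([201, 127, 0]) cube([94, 94, 1355]);
translate([2414, 127, 0]) cube([94, 94, 1355]);
translate([295, 127, 287]) cube([2119, 94, 87]);
translate([295, 127, 1193]) cube([2119, 94, 87]);
translate([359, 221, 30]) cube([82, 25, 1248]);
translate([505, 221, 30]) cube([82, 25, 1248]);
translate([651, 221, 30]) cube([82, 25, 1248]);
translate([797, 221, 30]) cube([82, 25, 1248]);
translate([943, 221, 30]) cube([82, 25, 1248]);
translate([1089, 221, 30]) cube([82, 25, 1248]);
translate([1235, 221, 30]) cube([82, 25, 1248]);
translate([1381, 221, 30]) cube([82, 25, 1248]);
translate([1527, 221, 30]) cube([82, 25, 1248]);
translate([1673, 221, 30]) cube([82, 25, 1248]);
translate([1819, 221, 30]) cube([82, 25, 1248]);
translate([1965, 221, 30]) cube([82, 25, 1248]);
translate([2111, 221, 30]) cube([82, 25, 1248]);
translate([2257, 221, 30]) cube([82, 25, 1248]);


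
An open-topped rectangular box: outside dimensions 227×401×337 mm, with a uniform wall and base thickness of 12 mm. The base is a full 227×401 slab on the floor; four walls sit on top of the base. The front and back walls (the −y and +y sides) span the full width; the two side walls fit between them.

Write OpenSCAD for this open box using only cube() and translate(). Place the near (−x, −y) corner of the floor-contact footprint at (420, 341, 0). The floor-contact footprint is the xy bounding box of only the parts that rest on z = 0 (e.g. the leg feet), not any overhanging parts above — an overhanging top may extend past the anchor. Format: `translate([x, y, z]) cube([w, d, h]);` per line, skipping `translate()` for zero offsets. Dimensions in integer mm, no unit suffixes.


translate([420, 341, 0]) cube([227, 401, 12]);
translate([420, 341, 12]) cube([227, 12, 325]);
translate([420, 730, 12]) cube([227, 12, 325]);
translate([420, 353, 12]) cube([12, 377, 325]);
translate([635, 353, 12]) cube([12, 377, 325]);


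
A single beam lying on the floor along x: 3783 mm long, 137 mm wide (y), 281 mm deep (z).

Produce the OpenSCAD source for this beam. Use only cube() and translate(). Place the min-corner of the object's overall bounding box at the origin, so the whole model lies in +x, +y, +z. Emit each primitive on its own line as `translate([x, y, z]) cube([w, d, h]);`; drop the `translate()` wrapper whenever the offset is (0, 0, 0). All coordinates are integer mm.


cube([3783, 137, 281]);


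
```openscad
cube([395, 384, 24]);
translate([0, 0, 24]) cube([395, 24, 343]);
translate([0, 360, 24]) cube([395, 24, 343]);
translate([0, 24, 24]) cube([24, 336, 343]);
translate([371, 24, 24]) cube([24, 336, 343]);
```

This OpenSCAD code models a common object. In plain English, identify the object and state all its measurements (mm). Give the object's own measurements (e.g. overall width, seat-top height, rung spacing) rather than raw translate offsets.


An open-topped rectangular box: outside dimensions 395×384×367 mm, with a uniform wall and base thickness of 24 mm. The base is a full 395×384 slab on the floor; four walls sit on top of the base. The front and back walls (the −y and +y sides) span the full width; the two side walls fit between them.


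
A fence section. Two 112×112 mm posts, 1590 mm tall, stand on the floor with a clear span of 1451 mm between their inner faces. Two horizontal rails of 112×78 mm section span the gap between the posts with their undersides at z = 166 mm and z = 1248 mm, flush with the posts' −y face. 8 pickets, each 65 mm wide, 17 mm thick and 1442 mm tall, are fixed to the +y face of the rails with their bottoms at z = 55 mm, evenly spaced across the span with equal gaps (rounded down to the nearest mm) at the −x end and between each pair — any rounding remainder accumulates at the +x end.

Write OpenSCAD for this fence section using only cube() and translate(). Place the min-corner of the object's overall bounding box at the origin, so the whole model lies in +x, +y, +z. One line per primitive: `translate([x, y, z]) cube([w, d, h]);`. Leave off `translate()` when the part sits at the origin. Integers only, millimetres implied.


cube([112, 112, 1590]);
translate([1563, 0, 0]) cube([112, 112, 1590]);
translate([112, 0, 166]) cube([1451, 112, 78]);
translate([112, 0, 1248]) cube([1451, 112, 78]);
translate([215, 112, 55]) cube([65, 17, 1442]);
translate([383, 112, 55]) cube([65, 17, 1442]);
translate([551, 112, 55]) cube([65, 17, 1442]);
translate([719, 112, 55]) cube([65, 17, 1442]);
translate([887, 112, 55]) cube([65, 17, 1442]);
translate([1055, 112, 55]) cube([65, 17, 1442]);
translate([1223, 112, 55]) cube([65, 17, 1442]);
translate([1391, 112, 55]) cube([65, 17, 1442]);


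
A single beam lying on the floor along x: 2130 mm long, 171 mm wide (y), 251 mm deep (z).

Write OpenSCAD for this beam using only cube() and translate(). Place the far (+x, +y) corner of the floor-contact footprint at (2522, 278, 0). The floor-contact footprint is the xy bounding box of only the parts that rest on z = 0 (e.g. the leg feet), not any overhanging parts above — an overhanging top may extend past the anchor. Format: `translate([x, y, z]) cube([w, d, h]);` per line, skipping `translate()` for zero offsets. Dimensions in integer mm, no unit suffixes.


translate([392, 107, 0]) cube([2130, 171, 251]);


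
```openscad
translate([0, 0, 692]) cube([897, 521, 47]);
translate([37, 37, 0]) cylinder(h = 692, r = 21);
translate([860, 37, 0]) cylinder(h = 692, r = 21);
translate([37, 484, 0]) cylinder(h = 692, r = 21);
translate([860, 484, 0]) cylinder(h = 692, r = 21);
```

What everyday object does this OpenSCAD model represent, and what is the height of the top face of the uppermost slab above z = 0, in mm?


A table. The table height is 739 mm.

A 897×521×47 slab sits at z = 692 on four Ø42 mm round legs — a table. The top surface is at 692 + 47 = 739 mm.


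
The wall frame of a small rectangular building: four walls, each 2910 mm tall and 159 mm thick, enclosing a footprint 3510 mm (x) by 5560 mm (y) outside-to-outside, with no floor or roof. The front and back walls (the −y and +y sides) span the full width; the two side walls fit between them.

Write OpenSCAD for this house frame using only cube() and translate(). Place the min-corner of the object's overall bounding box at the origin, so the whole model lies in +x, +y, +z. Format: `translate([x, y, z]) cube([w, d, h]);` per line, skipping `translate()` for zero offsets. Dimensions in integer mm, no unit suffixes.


cube([3510, 159, 2910]);
translate([0, 5401, 0]) cube([3510, 159, 2910]);
translate([0, 159, 0]) cube([159, 5242, 2910]);
translate([3351, 159, 0]) cube([159, 5242, 2910]);


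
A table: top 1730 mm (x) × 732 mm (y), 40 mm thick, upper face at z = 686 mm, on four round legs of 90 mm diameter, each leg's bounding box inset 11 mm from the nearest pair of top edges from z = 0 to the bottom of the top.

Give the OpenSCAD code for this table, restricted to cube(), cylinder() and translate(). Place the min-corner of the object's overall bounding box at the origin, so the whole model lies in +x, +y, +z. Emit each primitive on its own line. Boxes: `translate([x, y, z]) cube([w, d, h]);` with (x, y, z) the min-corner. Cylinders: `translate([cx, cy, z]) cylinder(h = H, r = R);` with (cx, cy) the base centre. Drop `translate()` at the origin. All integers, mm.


translate([0, 0, 646]) cube([1730, 732, 40]);
translate([56, 56, 0]) cylinder(h = 646, r = 45);
translate([1674, 56, 0]) cylinder(h = 646, r = 45);
translate([56, 676, 0]) cylinder(h = 646, r = 45);
translate([1674, 676, 0]) cylinder(h = 646, r = 45);


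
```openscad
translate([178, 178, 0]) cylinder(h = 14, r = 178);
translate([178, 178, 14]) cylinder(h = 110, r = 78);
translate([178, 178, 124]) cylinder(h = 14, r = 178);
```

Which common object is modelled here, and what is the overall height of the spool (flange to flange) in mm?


A spool. The overall height is 138 mm.

Three coaxial cylinders, large–small–large — a spool. Two 14 mm flanges and a 110 mm core give 14 + 110 + 14 = 138 mm.


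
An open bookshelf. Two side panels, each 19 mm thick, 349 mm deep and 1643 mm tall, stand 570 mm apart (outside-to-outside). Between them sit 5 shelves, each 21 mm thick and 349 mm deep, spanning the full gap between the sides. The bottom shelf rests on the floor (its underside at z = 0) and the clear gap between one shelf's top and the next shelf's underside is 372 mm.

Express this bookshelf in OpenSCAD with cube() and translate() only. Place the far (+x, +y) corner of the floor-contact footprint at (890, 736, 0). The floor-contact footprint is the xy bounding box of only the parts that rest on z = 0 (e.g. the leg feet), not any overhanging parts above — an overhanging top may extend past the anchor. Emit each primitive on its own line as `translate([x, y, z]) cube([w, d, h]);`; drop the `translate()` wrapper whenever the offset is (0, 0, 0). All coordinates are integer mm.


translate([320, 387, 0]) cube([19, 349, 1643]);
translate([871, 387, 0]) cube([19, 349, 1643]);
translate([339, 387, 0]) cube([532, 349, 21]);
translate([339, 387, 393]) cube([532, 349, 21]);
translate([339, 387, 786]) cube([532, 349, 21]);
translate([339, 387, 1179]) cube([532, 349, 21]);
translate([339, 387, 1572]) cube([532, 349, 21]);


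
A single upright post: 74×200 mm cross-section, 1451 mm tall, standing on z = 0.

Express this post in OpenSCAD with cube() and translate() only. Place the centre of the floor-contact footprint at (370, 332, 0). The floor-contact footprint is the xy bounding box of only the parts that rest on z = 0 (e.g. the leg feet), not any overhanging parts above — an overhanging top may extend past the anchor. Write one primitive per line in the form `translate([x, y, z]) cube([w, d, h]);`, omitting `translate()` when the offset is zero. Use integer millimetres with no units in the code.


translate([333, 232, 0]) cube([74, 200, 1451]);


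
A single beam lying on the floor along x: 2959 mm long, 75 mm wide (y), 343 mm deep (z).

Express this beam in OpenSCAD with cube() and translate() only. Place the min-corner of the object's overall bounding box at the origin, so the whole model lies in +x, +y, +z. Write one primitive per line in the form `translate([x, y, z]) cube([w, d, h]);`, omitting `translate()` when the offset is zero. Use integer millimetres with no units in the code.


cube([2959, 75, 343]);


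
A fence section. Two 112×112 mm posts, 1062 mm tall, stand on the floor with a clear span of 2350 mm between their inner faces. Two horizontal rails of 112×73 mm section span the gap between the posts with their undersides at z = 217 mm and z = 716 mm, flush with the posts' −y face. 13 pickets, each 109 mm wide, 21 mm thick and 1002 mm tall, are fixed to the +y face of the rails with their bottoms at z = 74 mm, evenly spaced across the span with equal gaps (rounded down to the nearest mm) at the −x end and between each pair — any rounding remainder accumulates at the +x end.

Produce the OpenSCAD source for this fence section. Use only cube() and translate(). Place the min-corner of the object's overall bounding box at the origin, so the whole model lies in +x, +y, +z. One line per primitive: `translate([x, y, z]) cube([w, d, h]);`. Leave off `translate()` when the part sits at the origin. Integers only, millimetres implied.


cube([112, 112, 1062]);
translate([2462, 0, 0]) cube([112, 112, 1062]);
translate([112, 0, 217]) cube([2350, 112, 73]);
translate([112, 0, 716]) cube([2350, 112, 73]);
translate([178, 112, 74]) cube([109, 21, 1002]);
translate([353, 112, 74]) cube([109, 21, 1002]);
translate([528, 112, 74]) cube([109, 21, 1002]);
translate([703, 112, 74]) cube([109, 21, 1002]);
translate([878, 112, 74]) cube([109, 21, 1002]);
translate([1053, 112, 74]) cube([109, 21, 1002]);
translate([1228, 112, 74]) cube([109, 21, 1002]);
translate([1403, 112, 74]) cube([109, 21, 1002]);
translate([1578, 112, 74]) cube([109, 21, 1002]);
translate([1753, 112, 74]) cube([109, 21, 1002]);
translate([1928, 112, 74]) cube([109, 21, 1002]);
translate([2103, 112, 74]) cube([109, 21, 1002]);
translate([2278, 112, 74]) cube([109, 21, 1002]);


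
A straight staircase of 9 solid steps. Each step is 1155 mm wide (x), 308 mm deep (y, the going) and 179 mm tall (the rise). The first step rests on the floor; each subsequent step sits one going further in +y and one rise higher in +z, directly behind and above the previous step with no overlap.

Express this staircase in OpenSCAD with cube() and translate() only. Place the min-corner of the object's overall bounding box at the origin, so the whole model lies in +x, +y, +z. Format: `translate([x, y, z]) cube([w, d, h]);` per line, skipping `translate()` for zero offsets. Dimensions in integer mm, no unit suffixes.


cube([1155, 308, 179]);
translate([0, 308, 179]) cube([1155, 308, 179]);
translate([0, 616, 358]) cube([1155, 308, 179]);
translate([0, 924, 537]) cube([1155, 308, 179]);
translate([0, 1232, 716]) cube([1155, 308, 179]);
translate([0, 1540, 895]) cube([1155, 308, 179]);
translate([0, 1848, 1074]) cube([1155, 308, 179]);
translate([0, 2156, 1253]) cube([1155, 308, 179]);
translate([0, 2464, 1432]) cube([1155, 308, 179]);


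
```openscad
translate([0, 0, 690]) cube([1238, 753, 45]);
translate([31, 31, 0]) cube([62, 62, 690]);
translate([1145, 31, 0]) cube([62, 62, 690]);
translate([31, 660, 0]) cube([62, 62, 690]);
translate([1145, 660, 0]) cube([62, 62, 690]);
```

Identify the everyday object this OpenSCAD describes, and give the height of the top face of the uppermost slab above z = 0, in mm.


A table. The table height is 735 mm.

A 1238×753×45 slab sits at z = 690 on four 62 mm square posts — a table. The top surface is at 690 + 45 = 735 mm.
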